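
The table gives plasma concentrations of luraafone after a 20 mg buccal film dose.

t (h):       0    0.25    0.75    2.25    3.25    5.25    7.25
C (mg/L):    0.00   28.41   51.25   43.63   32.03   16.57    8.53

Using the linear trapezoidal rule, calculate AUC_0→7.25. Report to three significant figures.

AUC = 206 mg/L·h

Trapezoidal AUC_0→7.25:
  [0→0.25]: (0.00+28.41)/2 × 0.25 = 3.55125
  [0.25→0.75]: (28.41+51.25)/2 × 0.5 = 19.915
  [0.75→2.25]: (51.25+43.63)/2 × 1.5 = 71.16
  [2.25→3.25]: (43.63+32.03)/2 × 1 = 37.83
  [3.25→5.25]: (32.03+16.57)/2 × 2 = 48.6
  [5.25→7.25]: (16.57+8.53)/2 × 2 = 25.1
  Sum = 206.15625 mg/L·h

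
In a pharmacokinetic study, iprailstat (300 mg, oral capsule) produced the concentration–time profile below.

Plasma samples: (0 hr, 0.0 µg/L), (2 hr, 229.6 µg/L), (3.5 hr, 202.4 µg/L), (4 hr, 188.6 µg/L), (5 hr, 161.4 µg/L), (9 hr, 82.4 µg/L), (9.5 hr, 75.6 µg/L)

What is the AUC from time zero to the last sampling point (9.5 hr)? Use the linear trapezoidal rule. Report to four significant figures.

Trapezoidal AUC_0→9.5:
  [0→2]: (0.0+229.6)/2 × 2 = 229.6
  [2→3.5]: (229.6+202.4)/2 × 1.5 = 324.0
  [3.5→4]: (202.4+188.6)/2 × 0.5 = 97.75
  [4→5]: (188.6+161.4)/2 × 1 = 175.0
  [5→9]: (161.4+82.4)/2 × 4 = 487.6
  [9→9.5]: (82.4+75.6)/2 × 0.5 = 39.5
  Sum = 1353.45 µg/L·hr

AUC = 1353 µg/L·hr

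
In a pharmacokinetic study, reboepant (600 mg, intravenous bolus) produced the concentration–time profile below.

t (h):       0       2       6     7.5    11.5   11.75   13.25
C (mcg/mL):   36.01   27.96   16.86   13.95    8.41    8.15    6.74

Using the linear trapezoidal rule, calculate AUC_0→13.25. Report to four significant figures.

Trapezoidal AUC_0→13.25:
  [0→2]: (36.01+27.96)/2 × 2 = 63.97
  [2→6]: (27.96+16.86)/2 × 4 = 89.64
  [6→7.5]: (16.86+13.95)/2 × 1.5 = 23.1075
  [7.5→11.5]: (13.95+8.41)/2 × 4 = 44.72
  [11.5→11.75]: (8.41+8.15)/2 × 0.25 = 2.07
  [11.75→13.25]: (8.15+6.74)/2 × 1.5 = 11.1675
  Sum = 234.675 mcg/mL·h

AUC = 234.7 mcg/mL·h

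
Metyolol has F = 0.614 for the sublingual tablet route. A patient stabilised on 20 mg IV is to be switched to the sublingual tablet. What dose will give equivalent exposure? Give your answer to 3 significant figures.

D_sublingual = 32.6 mg

For equal systemic exposure: F × D_ev = D_iv
D_ev = D_iv / F = 20 / 0.614 = 32.5733 mg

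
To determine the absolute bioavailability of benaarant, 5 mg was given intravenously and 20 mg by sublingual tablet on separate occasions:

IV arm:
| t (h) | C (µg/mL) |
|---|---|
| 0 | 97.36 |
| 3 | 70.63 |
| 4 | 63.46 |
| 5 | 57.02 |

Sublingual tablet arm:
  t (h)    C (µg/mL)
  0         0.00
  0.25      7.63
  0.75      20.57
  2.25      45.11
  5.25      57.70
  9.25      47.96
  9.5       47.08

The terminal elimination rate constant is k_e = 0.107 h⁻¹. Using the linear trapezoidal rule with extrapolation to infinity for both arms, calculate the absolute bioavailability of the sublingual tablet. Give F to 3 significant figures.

Trapezoidal AUC_0→5 (IV):
  [0→3]: (97.36+70.63)/2 × 3 = 251.985
  [3→4]: (70.63+63.46)/2 × 1 = 67.045
  [4→5]: (63.46+57.02)/2 × 1 = 60.24
  Sum = 379.27 µg/mL·h
IV tail: 57.02/0.107 = 532.897; AUC_iv,0→∞ = 379.27 + 532.897 = 912.167 µg/mL·h
Trapezoidal AUC_0→9.5 (sublingual tablet):
  [0→0.25]: (0.00+7.63)/2 × 0.25 = 0.95375
  [0.25→0.75]: (7.63+20.57)/2 × 0.5 = 7.05
  [0.75→2.25]: (20.57+45.11)/2 × 1.5 = 49.26
  [2.25→5.25]: (45.11+57.70)/2 × 3 = 154.215
  [5.25→9.25]: (57.70+47.96)/2 × 4 = 211.32
  [9.25→9.5]: (47.96+47.08)/2 × 0.25 = 11.88
  Sum = 434.67875 µg/mL·h
sublingual tablet tail: 47.08/0.107 = 440.000; AUC_ev,0→∞ = 434.67875 + 440.000 = 874.67875 µg/mL·h
F = (AUC_ev/D_ev)/(AUC_iv/D_iv) = (874.67875/20)/(912.167/5) = 43.7339/182.4334 = 0.2397

F = 0.240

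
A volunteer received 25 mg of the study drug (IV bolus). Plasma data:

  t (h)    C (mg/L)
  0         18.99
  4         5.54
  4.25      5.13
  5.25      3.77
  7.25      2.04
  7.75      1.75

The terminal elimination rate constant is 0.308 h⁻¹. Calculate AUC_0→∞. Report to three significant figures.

Trapezoidal AUC_0→7.75:
  [0→4]: (18.99+5.54)/2 × 4 = 49.06
  [4→4.25]: (5.54+5.13)/2 × 0.25 = 1.33375
  [4.25→5.25]: (5.13+3.77)/2 × 1 = 4.45
  [5.25→7.25]: (3.77+2.04)/2 × 2 = 5.81
  [7.25→7.75]: (2.04+1.75)/2 × 0.5 = 0.9475
  Sum = 61.60125 mg/L·h
Extrapolated tail: C_last / k_e = 1.75 / 0.308 = 5.682
AUC_0→∞ = 61.60125 + 5.682 = 67.28325 mg/L·h

AUC = 67.3 mg/L·h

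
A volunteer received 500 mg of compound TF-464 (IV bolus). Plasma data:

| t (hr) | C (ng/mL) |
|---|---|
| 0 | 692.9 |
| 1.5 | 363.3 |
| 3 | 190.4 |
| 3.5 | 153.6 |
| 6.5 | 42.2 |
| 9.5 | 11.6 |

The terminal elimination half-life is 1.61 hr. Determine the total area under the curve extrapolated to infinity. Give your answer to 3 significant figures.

Trapezoidal AUC_0→9.5:
  [0→1.5]: (692.9+363.3)/2 × 1.5 = 792.15
  [1.5→3]: (363.3+190.4)/2 × 1.5 = 415.275
  [3→3.5]: (190.4+153.6)/2 × 0.5 = 86.0
  [3.5→6.5]: (153.6+42.2)/2 × 3 = 293.7
  [6.5→9.5]: (42.2+11.6)/2 × 3 = 80.7
  Sum = 1667.825 ng/mL·hr
k_e = ln2 / t½ = 0.693147 / 1.61 = 0.4305 hr^-1
Extrapolated tail: C_last / k_e = 11.6 / 0.4305 = 26.945
AUC_0→∞ = 1667.825 + 26.945 = 1694.77 ng/mL·hr

AUC = 1690 ng/mL·hr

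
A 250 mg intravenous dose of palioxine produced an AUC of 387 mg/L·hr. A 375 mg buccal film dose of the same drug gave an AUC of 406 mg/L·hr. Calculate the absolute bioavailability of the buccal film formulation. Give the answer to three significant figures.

F = 0.699

F = (AUC_ev / D_ev) / (AUC_iv / D_iv)
  = (406/375) / (387/250)
  = 1.08267 / 1.548 = 0.6994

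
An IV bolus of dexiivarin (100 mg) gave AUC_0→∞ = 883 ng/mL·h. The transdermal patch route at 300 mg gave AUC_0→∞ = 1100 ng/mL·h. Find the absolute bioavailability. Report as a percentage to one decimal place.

F = 41.5%

F = (AUC_ev / D_ev) / (AUC_iv / D_iv)
  = (1100/300) / (883/100)
  = 3.66667 / 8.83 = 0.4153
  = 41.53%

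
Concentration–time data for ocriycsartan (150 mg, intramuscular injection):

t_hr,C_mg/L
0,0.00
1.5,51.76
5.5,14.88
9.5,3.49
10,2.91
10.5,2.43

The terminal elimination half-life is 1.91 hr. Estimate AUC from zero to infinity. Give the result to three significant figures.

AUC = 218 mg/L·hr

Trapezoidal AUC_0→10.5:
  [0→1.5]: (0.00+51.76)/2 × 1.5 = 38.82
  [1.5→5.5]: (51.76+14.88)/2 × 4 = 133.28
  [5.5→9.5]: (14.88+3.49)/2 × 4 = 36.74
  [9.5→10]: (3.49+2.91)/2 × 0.5 = 1.6
  [10→10.5]: (2.91+2.43)/2 × 0.5 = 1.335
  Sum = 211.775 mg/L·hr
k_e = ln2 / t½ = 0.693147 / 1.91 = 0.3629 hr^-1
Extrapolated tail: C_last / k_e = 2.43 / 0.3629 = 6.696
AUC_0→∞ = 211.775 + 6.696 = 218.471 mg/L·hr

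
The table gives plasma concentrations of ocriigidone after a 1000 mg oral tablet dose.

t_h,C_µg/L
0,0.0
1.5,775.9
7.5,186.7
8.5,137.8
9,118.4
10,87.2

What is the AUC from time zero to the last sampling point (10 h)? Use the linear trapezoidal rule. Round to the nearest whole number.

AUC = 3799 µg/L·h

Trapezoidal AUC_0→10:
  [0→1.5]: (0.0+775.9)/2 × 1.5 = 581.925
  [1.5→7.5]: (775.9+186.7)/2 × 6 = 2887.8
  [7.5→8.5]: (186.7+137.8)/2 × 1 = 162.25
  [8.5→9]: (137.8+118.4)/2 × 0.5 = 64.05
  [9→10]: (118.4+87.2)/2 × 1 = 102.8
  Sum = 3798.825 µg/L·h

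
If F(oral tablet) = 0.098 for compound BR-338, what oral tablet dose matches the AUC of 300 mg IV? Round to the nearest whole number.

For equal systemic exposure: F × D_ev = D_iv
D_ev = D_iv / F = 300 / 0.098 = 3061.22 mg

D_oral = 3061 mg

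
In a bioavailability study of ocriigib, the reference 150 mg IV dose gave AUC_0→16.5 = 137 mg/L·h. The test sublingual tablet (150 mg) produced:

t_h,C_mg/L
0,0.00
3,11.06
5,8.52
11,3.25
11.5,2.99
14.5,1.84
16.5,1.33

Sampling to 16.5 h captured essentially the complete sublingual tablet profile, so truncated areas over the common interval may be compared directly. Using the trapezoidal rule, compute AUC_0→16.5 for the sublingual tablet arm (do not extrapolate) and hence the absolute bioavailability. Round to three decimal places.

F = 0.609

Trapezoidal AUC_0→16.5 (sublingual tablet):
  [0→3]: (0.00+11.06)/2 × 3 = 16.59
  [3→5]: (11.06+8.52)/2 × 2 = 19.58
  [5→11]: (8.52+3.25)/2 × 6 = 35.31
  [11→11.5]: (3.25+2.99)/2 × 0.5 = 1.56
  [11.5→14.5]: (2.99+1.84)/2 × 3 = 7.245
  [14.5→16.5]: (1.84+1.33)/2 × 2 = 3.17
  Sum = 83.455 mg/L·h
F = (AUC_ev/D_ev)/(AUC_iv/D_iv) = (83.455/150)/(137/150) = 0.556367/0.913333 = 0.6092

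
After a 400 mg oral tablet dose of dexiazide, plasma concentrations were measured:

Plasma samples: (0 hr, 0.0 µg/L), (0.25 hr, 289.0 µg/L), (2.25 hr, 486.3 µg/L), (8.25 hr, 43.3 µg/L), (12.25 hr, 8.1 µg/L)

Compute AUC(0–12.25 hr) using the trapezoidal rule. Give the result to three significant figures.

AUC = 2500 µg/L·hr

Trapezoidal AUC_0→12.25:
  [0→0.25]: (0.0+289.0)/2 × 0.25 = 36.125
  [0.25→2.25]: (289.0+486.3)/2 × 2 = 775.3
  [2.25→8.25]: (486.3+43.3)/2 × 6 = 1588.8
  [8.25→12.25]: (43.3+8.1)/2 × 4 = 102.8
  Sum = 2503.025 µg/L·hr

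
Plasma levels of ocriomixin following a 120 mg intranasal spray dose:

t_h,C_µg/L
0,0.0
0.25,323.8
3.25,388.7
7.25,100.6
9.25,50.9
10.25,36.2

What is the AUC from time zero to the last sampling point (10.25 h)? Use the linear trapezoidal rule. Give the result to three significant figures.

AUC = 2280 µg/L·h

Trapezoidal AUC_0→10.25:
  [0→0.25]: (0.0+323.8)/2 × 0.25 = 40.475
  [0.25→3.25]: (323.8+388.7)/2 × 3 = 1068.75
  [3.25→7.25]: (388.7+100.6)/2 × 4 = 978.6
  [7.25→9.25]: (100.6+50.9)/2 × 2 = 151.5
  [9.25→10.25]: (50.9+36.2)/2 × 1 = 43.55
  Sum = 2282.875 µg/L·h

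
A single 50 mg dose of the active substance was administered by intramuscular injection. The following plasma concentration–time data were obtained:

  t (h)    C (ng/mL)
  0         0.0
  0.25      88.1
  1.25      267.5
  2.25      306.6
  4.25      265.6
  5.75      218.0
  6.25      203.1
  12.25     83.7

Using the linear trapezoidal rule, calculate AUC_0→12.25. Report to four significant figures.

AUC = 2376 ng/mL·h

Trapezoidal AUC_0→12.25:
  [0→0.25]: (0.0+88.1)/2 × 0.25 = 11.0125
  [0.25→1.25]: (88.1+267.5)/2 × 1 = 177.8
  [1.25→2.25]: (267.5+306.6)/2 × 1 = 287.05
  [2.25→4.25]: (306.6+265.6)/2 × 2 = 572.2
  [4.25→5.75]: (265.6+218.0)/2 × 1.5 = 362.7
  [5.75→6.25]: (218.0+203.1)/2 × 0.5 = 105.275
  [6.25→12.25]: (203.1+83.7)/2 × 6 = 860.4
  Sum = 2376.4375 ng/mL·h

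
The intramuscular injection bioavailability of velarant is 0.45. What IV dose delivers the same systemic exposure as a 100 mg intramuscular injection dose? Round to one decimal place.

Systemic exposure from an extravascular dose = F × D_ev, so the equivalent IV dose is F × D_ev.
D_iv = F × D_ev = 0.45 × 100 = 45 mg

D_iv = 45.0 mg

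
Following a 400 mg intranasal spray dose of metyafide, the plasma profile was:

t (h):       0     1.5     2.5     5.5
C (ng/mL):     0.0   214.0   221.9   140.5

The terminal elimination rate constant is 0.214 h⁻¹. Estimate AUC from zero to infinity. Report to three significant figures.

Trapezoidal AUC_0→5.5:
  [0→1.5]: (0.0+214.0)/2 × 1.5 = 160.5
  [1.5→2.5]: (214.0+221.9)/2 × 1 = 217.95
  [2.5→5.5]: (221.9+140.5)/2 × 3 = 543.6
  Sum = 922.05 ng/mL·h
Extrapolated tail: C_last / k_e = 140.5 / 0.214 = 656.542
AUC_0→∞ = 922.05 + 656.542 = 1578.592 ng/mL·h

AUC = 1580 ng/mL·h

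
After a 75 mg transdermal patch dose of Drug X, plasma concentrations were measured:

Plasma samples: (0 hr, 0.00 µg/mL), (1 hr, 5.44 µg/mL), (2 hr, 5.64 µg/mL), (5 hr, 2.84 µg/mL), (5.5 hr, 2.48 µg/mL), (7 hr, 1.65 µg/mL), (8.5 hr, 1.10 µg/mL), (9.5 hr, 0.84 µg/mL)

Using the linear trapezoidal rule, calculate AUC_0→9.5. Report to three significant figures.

AUC = 28.4 µg/mL·hr

Trapezoidal AUC_0→9.5:
  [0→1]: (0.00+5.44)/2 × 1 = 2.72
  [1→2]: (5.44+5.64)/2 × 1 = 5.54
  [2→5]: (5.64+2.84)/2 × 3 = 12.72
  [5→5.5]: (2.84+2.48)/2 × 0.5 = 1.33
  [5.5→7]: (2.48+1.65)/2 × 1.5 = 3.0975
  [7→8.5]: (1.65+1.10)/2 × 1.5 = 2.0625
  [8.5→9.5]: (1.10+0.84)/2 × 1 = 0.97
  Sum = 28.44 µg/mL·hr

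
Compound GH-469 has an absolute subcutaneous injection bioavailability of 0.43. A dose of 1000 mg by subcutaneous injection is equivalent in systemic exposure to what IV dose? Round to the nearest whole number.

D_iv = 430 mg

Systemic exposure from an extravascular dose = F × D_ev, so the equivalent IV dose is F × D_ev.
D_iv = F × D_ev = 0.43 × 1000 = 430 mg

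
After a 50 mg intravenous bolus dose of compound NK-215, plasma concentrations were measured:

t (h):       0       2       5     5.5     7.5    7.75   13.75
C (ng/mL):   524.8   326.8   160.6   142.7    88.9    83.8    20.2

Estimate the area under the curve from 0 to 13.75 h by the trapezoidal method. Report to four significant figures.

AUC = 2224 ng/mL·h

Trapezoidal AUC_0→13.75:
  [0→2]: (524.8+326.8)/2 × 2 = 851.6
  [2→5]: (326.8+160.6)/2 × 3 = 731.1
  [5→5.5]: (160.6+142.7)/2 × 0.5 = 75.825
  [5.5→7.5]: (142.7+88.9)/2 × 2 = 231.6
  [7.5→7.75]: (88.9+83.8)/2 × 0.25 = 21.5875
  [7.75→13.75]: (83.8+20.2)/2 × 6 = 312.0
  Sum = 2223.7125 ng/mL·h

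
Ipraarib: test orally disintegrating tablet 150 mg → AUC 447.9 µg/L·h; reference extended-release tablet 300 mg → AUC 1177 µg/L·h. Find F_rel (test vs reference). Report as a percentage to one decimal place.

F_rel = 76.1%

F_rel = (AUC_test/D_test) / (AUC_ref/D_ref)
      = (447.9/150) / (1177/300)
      = 2.986 / 3.92333 = 0.7611 = 76.11%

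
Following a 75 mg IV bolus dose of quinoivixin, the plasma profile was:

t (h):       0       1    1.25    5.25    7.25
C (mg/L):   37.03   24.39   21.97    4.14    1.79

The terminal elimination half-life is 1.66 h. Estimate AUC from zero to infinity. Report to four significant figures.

Trapezoidal AUC_0→7.25:
  [0→1]: (37.03+24.39)/2 × 1 = 30.71
  [1→1.25]: (24.39+21.97)/2 × 0.25 = 5.795
  [1.25→5.25]: (21.97+4.14)/2 × 4 = 52.22
  [5.25→7.25]: (4.14+1.79)/2 × 2 = 5.93
  Sum = 94.655 mg/L·h
k_e = ln2 / t½ = 0.693147 / 1.66 = 0.4176 h^-1
Extrapolated tail: C_last / k_e = 1.79 / 0.4176 = 4.286
AUC_0→∞ = 94.655 + 4.286 = 98.941 mg/L·h

AUC = 98.94 mg/L·h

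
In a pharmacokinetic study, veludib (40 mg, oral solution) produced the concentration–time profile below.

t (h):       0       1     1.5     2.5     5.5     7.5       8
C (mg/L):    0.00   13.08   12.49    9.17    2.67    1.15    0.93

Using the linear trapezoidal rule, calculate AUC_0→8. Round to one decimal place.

AUC = 45.9 mg/L·h

Trapezoidal AUC_0→8:
  [0→1]: (0.00+13.08)/2 × 1 = 6.54
  [1→1.5]: (13.08+12.49)/2 × 0.5 = 6.3925
  [1.5→2.5]: (12.49+9.17)/2 × 1 = 10.83
  [2.5→5.5]: (9.17+2.67)/2 × 3 = 17.76
  [5.5→7.5]: (2.67+1.15)/2 × 2 = 3.82
  [7.5→8]: (1.15+0.93)/2 × 0.5 = 0.52
  Sum = 45.8625 mg/L·h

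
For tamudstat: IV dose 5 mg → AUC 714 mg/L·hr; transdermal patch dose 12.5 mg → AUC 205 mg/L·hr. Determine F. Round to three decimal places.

F = 0.115

F = (AUC_ev / D_ev) / (AUC_iv / D_iv)
  = (205/12.5) / (714/5)
  = 16.4 / 142.8 = 0.1148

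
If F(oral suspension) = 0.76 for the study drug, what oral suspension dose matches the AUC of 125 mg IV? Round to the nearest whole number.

For equal systemic exposure: F × D_ev = D_iv
D_ev = D_iv / F = 125 / 0.76 = 164.474 mg

D_oral = 164 mg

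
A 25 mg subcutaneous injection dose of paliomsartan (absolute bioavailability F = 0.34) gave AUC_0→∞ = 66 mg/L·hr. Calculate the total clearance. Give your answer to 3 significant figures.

CL = 0.129 L/hr

CL = F × Dose / AUC_0→∞
   = 0.34 × 25 / 66 = 0.128788 L/hr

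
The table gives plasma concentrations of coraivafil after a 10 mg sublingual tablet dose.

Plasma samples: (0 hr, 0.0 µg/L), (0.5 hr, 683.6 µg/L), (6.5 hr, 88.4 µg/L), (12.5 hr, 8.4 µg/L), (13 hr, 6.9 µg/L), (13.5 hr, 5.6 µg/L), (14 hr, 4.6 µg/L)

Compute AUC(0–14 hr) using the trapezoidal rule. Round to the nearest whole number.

Trapezoidal AUC_0→14:
  [0→0.5]: (0.0+683.6)/2 × 0.5 = 170.9
  [0.5→6.5]: (683.6+88.4)/2 × 6 = 2316.0
  [6.5→12.5]: (88.4+8.4)/2 × 6 = 290.4
  [12.5→13]: (8.4+6.9)/2 × 0.5 = 3.825
  [13→13.5]: (6.9+5.6)/2 × 0.5 = 3.125
  [13.5→14]: (5.6+4.6)/2 × 0.5 = 2.55
  Sum = 2786.8 µg/L·hr

AUC = 2787 µg/L·hr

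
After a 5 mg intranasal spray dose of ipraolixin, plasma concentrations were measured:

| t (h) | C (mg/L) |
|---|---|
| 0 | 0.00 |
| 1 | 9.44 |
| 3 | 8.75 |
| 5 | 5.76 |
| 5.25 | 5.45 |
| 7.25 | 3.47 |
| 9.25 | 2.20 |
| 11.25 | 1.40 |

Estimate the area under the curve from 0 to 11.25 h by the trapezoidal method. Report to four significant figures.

AUC = 57.01 mg/L·h

Trapezoidal AUC_0→11.25:
  [0→1]: (0.00+9.44)/2 × 1 = 4.72
  [1→3]: (9.44+8.75)/2 × 2 = 18.19
  [3→5]: (8.75+5.76)/2 × 2 = 14.51
  [5→5.25]: (5.76+5.45)/2 × 0.25 = 1.40125
  [5.25→7.25]: (5.45+3.47)/2 × 2 = 8.92
  [7.25→9.25]: (3.47+2.20)/2 × 2 = 5.67
  [9.25→11.25]: (2.20+1.40)/2 × 2 = 3.6
  Sum = 57.01125 mg/L·h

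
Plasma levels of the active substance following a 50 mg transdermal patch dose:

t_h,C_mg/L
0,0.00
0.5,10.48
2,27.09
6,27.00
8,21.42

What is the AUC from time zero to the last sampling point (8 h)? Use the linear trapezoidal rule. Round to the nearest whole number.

Trapezoidal AUC_0→8:
  [0→0.5]: (0.00+10.48)/2 × 0.5 = 2.62
  [0.5→2]: (10.48+27.09)/2 × 1.5 = 28.1775
  [2→6]: (27.09+27.00)/2 × 4 = 108.18
  [6→8]: (27.00+21.42)/2 × 2 = 48.42
  Sum = 187.3975 mg/L·h

AUC = 187 mg/L·h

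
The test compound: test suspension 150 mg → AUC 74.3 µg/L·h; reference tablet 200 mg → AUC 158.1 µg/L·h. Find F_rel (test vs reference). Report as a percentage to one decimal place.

F_rel = (AUC_test/D_test) / (AUC_ref/D_ref)
      = (74.3/150) / (158.1/200)
      = 0.495333 / 0.7905 = 0.6266 = 62.66%

F_rel = 62.7%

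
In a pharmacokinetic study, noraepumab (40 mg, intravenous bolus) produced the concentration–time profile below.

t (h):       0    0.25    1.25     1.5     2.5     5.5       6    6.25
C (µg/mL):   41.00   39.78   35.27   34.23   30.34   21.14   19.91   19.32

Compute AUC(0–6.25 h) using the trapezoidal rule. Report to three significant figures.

AUC = 181 µg/mL·h

Trapezoidal AUC_0→6.25:
  [0→0.25]: (41.00+39.78)/2 × 0.25 = 10.0975
  [0.25→1.25]: (39.78+35.27)/2 × 1 = 37.525
  [1.25→1.5]: (35.27+34.23)/2 × 0.25 = 8.6875
  [1.5→2.5]: (34.23+30.34)/2 × 1 = 32.285
  [2.5→5.5]: (30.34+21.14)/2 × 3 = 77.22
  [5.5→6]: (21.14+19.91)/2 × 0.5 = 10.2625
  [6→6.25]: (19.91+19.32)/2 × 0.25 = 4.90375
  Sum = 180.98125 µg/mL·h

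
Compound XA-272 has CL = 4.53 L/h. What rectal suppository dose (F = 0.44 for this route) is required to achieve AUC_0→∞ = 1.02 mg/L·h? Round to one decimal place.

Dose = CL × AUC_0→∞ / F
     = 4.53 × 1.02 / 0.44 = 10.5014 mg

Dose = 10.5 mg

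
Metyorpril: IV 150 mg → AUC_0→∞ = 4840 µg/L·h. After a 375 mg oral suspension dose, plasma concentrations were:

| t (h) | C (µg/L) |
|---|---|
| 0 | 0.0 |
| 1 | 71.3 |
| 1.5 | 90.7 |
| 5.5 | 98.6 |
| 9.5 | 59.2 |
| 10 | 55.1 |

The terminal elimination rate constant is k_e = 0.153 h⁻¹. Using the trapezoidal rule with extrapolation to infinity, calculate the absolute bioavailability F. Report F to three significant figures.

F = 0.0958

Trapezoidal AUC_0→10 (oral suspension):
  [0→1]: (0.0+71.3)/2 × 1 = 35.65
  [1→1.5]: (71.3+90.7)/2 × 0.5 = 40.5
  [1.5→5.5]: (90.7+98.6)/2 × 4 = 378.6
  [5.5→9.5]: (98.6+59.2)/2 × 4 = 315.6
  [9.5→10]: (59.2+55.1)/2 × 0.5 = 28.575
  Sum = 798.925 µg/L·h
Tail: C_last/k_e = 55.1/0.153 = 360.131
AUC_0→∞ (oral suspension) = 798.925 + 360.131 = 1159.056 µg/L·h
F = (AUC_ev/D_ev)/(AUC_iv/D_iv) = (1159.056/375)/(4840/150) = 3.090816/32.2667 = 0.0958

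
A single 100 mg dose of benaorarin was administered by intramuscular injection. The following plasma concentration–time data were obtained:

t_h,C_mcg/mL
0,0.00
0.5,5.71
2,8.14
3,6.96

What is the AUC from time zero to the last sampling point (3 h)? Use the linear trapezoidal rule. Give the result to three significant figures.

AUC = 19.4 mcg/mL·h

Trapezoidal AUC_0→3:
  [0→0.5]: (0.00+5.71)/2 × 0.5 = 1.4275
  [0.5→2]: (5.71+8.14)/2 × 1.5 = 10.3875
  [2→3]: (8.14+6.96)/2 × 1 = 7.55
  Sum = 19.365 mcg/mL·h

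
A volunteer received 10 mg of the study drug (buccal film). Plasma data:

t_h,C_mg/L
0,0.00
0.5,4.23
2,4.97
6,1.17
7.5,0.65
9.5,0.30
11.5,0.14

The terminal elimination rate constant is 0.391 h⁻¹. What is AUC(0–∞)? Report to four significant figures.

AUC = 23.35 mg/L·h

Trapezoidal AUC_0→11.5:
  [0→0.5]: (0.00+4.23)/2 × 0.5 = 1.0575
  [0.5→2]: (4.23+4.97)/2 × 1.5 = 6.9
  [2→6]: (4.97+1.17)/2 × 4 = 12.28
  [6→7.5]: (1.17+0.65)/2 × 1.5 = 1.365
  [7.5→9.5]: (0.65+0.30)/2 × 2 = 0.95
  [9.5→11.5]: (0.30+0.14)/2 × 2 = 0.44
  Sum = 22.9925 mg/L·h
Extrapolated tail: C_last / k_e = 0.14 / 0.391 = 0.358
AUC_0→∞ = 22.9925 + 0.358 = 23.3505 mg/L·h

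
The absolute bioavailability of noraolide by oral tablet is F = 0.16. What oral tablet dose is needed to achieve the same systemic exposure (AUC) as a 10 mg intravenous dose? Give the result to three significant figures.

For equal systemic exposure: F × D_ev = D_iv
D_ev = D_iv / F = 10 / 0.16 = 62.5 mg

D_oral = 62.5 mg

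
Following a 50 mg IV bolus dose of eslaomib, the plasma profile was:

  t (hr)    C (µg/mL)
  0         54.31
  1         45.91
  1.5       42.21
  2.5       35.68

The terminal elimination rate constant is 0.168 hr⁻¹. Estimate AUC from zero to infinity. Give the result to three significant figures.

Trapezoidal AUC_0→2.5:
  [0→1]: (54.31+45.91)/2 × 1 = 50.11
  [1→1.5]: (45.91+42.21)/2 × 0.5 = 22.03
  [1.5→2.5]: (42.21+35.68)/2 × 1 = 38.945
  Sum = 111.085 µg/mL·hr
Extrapolated tail: C_last / k_e = 35.68 / 0.168 = 212.381
AUC_0→∞ = 111.085 + 212.381 = 323.466 µg/mL·hr

AUC = 323 µg/mL·hr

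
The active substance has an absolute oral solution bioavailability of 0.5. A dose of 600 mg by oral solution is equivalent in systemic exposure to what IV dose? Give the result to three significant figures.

Systemic exposure from an extravascular dose = F × D_ev, so the equivalent IV dose is F × D_ev.
D_iv = F × D_ev = 0.5 × 600 = 300 mg

D_iv = 300 mg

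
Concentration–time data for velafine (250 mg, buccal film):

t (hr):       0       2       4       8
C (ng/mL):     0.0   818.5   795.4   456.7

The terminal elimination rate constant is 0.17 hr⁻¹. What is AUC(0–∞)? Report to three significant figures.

AUC = 7620 ng/mL·hr

Trapezoidal AUC_0→8:
  [0→2]: (0.0+818.5)/2 × 2 = 818.5
  [2→4]: (818.5+795.4)/2 × 2 = 1613.9
  [4→8]: (795.4+456.7)/2 × 4 = 2504.2
  Sum = 4936.6 ng/mL·hr
Extrapolated tail: C_last / k_e = 456.7 / 0.17 = 2686.471
AUC_0→∞ = 4936.6 + 2686.471 = 7623.071 ng/mL·hr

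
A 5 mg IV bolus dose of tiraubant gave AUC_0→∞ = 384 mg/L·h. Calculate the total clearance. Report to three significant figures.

CL = 0.0130 L/h

CL = Dose_iv / AUC_0→∞
   = 5 / 384 = 0.0130208 L/h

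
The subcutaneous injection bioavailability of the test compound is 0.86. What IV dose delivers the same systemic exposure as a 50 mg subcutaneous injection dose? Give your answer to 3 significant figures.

Systemic exposure from an extravascular dose = F × D_ev, so the equivalent IV dose is F × D_ev.
D_iv = F × D_ev = 0.86 × 50 = 43 mg

D_iv = 43.0 mg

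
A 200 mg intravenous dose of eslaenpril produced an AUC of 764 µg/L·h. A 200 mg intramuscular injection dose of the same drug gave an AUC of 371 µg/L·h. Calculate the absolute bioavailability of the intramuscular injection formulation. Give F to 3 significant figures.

F = 0.486

F = (AUC_ev / D_ev) / (AUC_iv / D_iv)
  = (371/200) / (764/200)
  = 1.855 / 3.82 = 0.4856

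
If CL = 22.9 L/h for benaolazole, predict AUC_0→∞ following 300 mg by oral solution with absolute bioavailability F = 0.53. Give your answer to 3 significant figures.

AUC = 6.94 mg/L·h

AUC_0→∞ = F × Dose / CL
        = 0.53 × 300 / 22.9 = 6.94323 mg/L·h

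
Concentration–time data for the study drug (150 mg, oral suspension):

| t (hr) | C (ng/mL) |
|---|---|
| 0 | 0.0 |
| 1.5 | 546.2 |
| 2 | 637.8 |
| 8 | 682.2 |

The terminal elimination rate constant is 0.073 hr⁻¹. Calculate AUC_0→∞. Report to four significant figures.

Trapezoidal AUC_0→8:
  [0→1.5]: (0.0+546.2)/2 × 1.5 = 409.65
  [1.5→2]: (546.2+637.8)/2 × 0.5 = 296.0
  [2→8]: (637.8+682.2)/2 × 6 = 3960.0
  Sum = 4665.65 ng/mL·hr
Extrapolated tail: C_last / k_e = 682.2 / 0.073 = 9345.205
AUC_0→∞ = 4665.65 + 9345.205 = 14010.855 ng/mL·hr

AUC = 14010 ng/mL·hr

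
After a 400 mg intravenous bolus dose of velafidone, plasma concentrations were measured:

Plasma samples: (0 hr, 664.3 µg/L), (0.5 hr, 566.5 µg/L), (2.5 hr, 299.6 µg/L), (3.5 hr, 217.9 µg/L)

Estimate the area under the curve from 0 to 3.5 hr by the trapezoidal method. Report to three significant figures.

AUC = 1430 µg/L·hr

Trapezoidal AUC_0→3.5:
  [0→0.5]: (664.3+566.5)/2 × 0.5 = 307.7
  [0.5→2.5]: (566.5+299.6)/2 × 2 = 866.1
  [2.5→3.5]: (299.6+217.9)/2 × 1 = 258.75
  Sum = 1432.55 µg/L·hr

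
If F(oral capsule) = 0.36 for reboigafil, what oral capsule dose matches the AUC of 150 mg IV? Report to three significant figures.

D_oral = 417 mg

For equal systemic exposure: F × D_ev = D_iv
D_ev = D_iv / F = 150 / 0.36 = 416.667 mg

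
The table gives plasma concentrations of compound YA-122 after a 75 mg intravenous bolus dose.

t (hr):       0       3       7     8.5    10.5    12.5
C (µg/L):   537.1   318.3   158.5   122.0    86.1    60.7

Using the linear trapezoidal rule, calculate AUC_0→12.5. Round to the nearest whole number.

Trapezoidal AUC_0→12.5:
  [0→3]: (537.1+318.3)/2 × 3 = 1283.1
  [3→7]: (318.3+158.5)/2 × 4 = 953.6
  [7→8.5]: (158.5+122.0)/2 × 1.5 = 210.375
  [8.5→10.5]: (122.0+86.1)/2 × 2 = 208.1
  [10.5→12.5]: (86.1+60.7)/2 × 2 = 146.8
  Sum = 2801.975 µg/L·hr

AUC = 2802 µg/L·hr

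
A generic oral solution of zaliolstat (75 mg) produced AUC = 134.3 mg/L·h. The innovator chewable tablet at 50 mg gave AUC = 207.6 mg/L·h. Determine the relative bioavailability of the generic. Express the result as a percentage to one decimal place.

F_rel = 43.1%

F_rel = (AUC_test/D_test) / (AUC_ref/D_ref)
      = (134.3/75) / (207.6/50)
      = 1.79067 / 4.152 = 0.4313 = 43.13%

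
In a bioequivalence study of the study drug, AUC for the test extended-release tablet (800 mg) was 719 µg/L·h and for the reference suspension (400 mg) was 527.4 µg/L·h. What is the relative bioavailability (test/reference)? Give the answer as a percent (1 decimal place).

F_rel = (AUC_test/D_test) / (AUC_ref/D_ref)
      = (719/800) / (527.4/400)
      = 0.89875 / 1.3185 = 0.6816 = 68.16%

F_rel = 68.2%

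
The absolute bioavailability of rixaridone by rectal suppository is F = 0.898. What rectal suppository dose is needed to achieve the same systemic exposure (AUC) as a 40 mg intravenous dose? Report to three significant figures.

D_rectal = 44.5 mg

For equal systemic exposure: F × D_ev = D_iv
D_ev = D_iv / F = 40 / 0.898 = 44.5434 mg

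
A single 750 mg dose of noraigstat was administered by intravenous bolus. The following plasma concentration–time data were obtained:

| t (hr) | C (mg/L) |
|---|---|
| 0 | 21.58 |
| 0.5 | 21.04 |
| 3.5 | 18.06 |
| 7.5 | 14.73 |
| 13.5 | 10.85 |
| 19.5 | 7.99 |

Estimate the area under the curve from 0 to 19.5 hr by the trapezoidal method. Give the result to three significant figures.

AUC = 268 mg/L·hr

Trapezoidal AUC_0→19.5:
  [0→0.5]: (21.58+21.04)/2 × 0.5 = 10.655
  [0.5→3.5]: (21.04+18.06)/2 × 3 = 58.65
  [3.5→7.5]: (18.06+14.73)/2 × 4 = 65.58
  [7.5→13.5]: (14.73+10.85)/2 × 6 = 76.74
  [13.5→19.5]: (10.85+7.99)/2 × 6 = 56.52
  Sum = 268.145 mg/L·hr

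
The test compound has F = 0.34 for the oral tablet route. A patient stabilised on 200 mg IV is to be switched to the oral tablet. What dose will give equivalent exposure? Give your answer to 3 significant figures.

For equal systemic exposure: F × D_ev = D_iv
D_ev = D_iv / F = 200 / 0.34 = 588.235 mg

D_oral = 588 mg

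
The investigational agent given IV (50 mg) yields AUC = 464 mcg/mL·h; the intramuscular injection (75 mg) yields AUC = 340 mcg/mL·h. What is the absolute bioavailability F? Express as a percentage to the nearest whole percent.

F = 49%

F = (AUC_ev / D_ev) / (AUC_iv / D_iv)
  = (340/75) / (464/50)
  = 4.53333 / 9.28 = 0.4885
  = 48.85%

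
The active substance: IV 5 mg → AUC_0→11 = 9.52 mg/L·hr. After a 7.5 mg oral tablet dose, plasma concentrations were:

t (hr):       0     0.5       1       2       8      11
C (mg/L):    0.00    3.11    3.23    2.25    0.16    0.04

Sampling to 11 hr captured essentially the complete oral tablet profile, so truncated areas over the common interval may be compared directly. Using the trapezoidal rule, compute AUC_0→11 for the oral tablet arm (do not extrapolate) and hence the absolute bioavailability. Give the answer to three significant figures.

F = 0.885

Trapezoidal AUC_0→11 (oral tablet):
  [0→0.5]: (0.00+3.11)/2 × 0.5 = 0.7775
  [0.5→1]: (3.11+3.23)/2 × 0.5 = 1.585
  [1→2]: (3.23+2.25)/2 × 1 = 2.74
  [2→8]: (2.25+0.16)/2 × 6 = 7.23
  [8→11]: (0.16+0.04)/2 × 3 = 0.3
  Sum = 12.6325 mg/L·hr
F = (AUC_ev/D_ev)/(AUC_iv/D_iv) = (12.6325/7.5)/(9.52/5) = 1.68433/1.904 = 0.8846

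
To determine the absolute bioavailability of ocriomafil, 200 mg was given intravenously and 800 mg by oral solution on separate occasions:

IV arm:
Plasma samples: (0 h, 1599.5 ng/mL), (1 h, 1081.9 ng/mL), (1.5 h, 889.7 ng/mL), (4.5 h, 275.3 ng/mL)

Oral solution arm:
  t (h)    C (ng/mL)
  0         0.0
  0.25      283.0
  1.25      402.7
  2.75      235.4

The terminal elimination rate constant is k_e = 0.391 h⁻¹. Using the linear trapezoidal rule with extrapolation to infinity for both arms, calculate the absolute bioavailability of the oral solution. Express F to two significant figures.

Trapezoidal AUC_0→4.5 (IV):
  [0→1]: (1599.5+1081.9)/2 × 1 = 1340.7
  [1→1.5]: (1081.9+889.7)/2 × 0.5 = 492.9
  [1.5→4.5]: (889.7+275.3)/2 × 3 = 1747.5
  Sum = 3581.1 ng/mL·h
IV tail: 275.3/0.391 = 704.092; AUC_iv,0→∞ = 3581.1 + 704.092 = 4285.192 ng/mL·h
Trapezoidal AUC_0→2.75 (oral solution):
  [0→0.25]: (0.0+283.0)/2 × 0.25 = 35.375
  [0.25→1.25]: (283.0+402.7)/2 × 1 = 342.85
  [1.25→2.75]: (402.7+235.4)/2 × 1.5 = 478.575
  Sum = 856.8 ng/mL·h
oral solution tail: 235.4/0.391 = 602.046; AUC_ev,0→∞ = 856.8 + 602.046 = 1458.846 ng/mL·h
F = (AUC_ev/D_ev)/(AUC_iv/D_iv) = (1458.846/800)/(4285.192/200) = 1.8235575/21.42596 = 0.0851

F = 0.085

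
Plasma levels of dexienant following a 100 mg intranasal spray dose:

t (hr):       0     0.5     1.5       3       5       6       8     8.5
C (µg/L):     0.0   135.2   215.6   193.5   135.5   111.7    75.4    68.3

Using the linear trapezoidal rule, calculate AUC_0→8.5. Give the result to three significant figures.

Trapezoidal AUC_0→8.5:
  [0→0.5]: (0.0+135.2)/2 × 0.5 = 33.8
  [0.5→1.5]: (135.2+215.6)/2 × 1 = 175.4
  [1.5→3]: (215.6+193.5)/2 × 1.5 = 306.825
  [3→5]: (193.5+135.5)/2 × 2 = 329.0
  [5→6]: (135.5+111.7)/2 × 1 = 123.6
  [6→8]: (111.7+75.4)/2 × 2 = 187.1
  [8→8.5]: (75.4+68.3)/2 × 0.5 = 35.925
  Sum = 1191.65 µg/L·hr

AUC = 1190 µg/L·hr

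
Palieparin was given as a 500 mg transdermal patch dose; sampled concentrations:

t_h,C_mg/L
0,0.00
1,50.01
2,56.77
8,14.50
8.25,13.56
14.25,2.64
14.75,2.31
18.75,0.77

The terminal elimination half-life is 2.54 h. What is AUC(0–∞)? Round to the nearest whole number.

Trapezoidal AUC_0→18.75:
  [0→1]: (0.00+50.01)/2 × 1 = 25.005
  [1→2]: (50.01+56.77)/2 × 1 = 53.39
  [2→8]: (56.77+14.50)/2 × 6 = 213.81
  [8→8.25]: (14.50+13.56)/2 × 0.25 = 3.5075
  [8.25→14.25]: (13.56+2.64)/2 × 6 = 48.6
  [14.25→14.75]: (2.64+2.31)/2 × 0.5 = 1.2375
  [14.75→18.75]: (2.31+0.77)/2 × 4 = 6.16
  Sum = 351.71 mg/L·h
k_e = ln2 / t½ = 0.693147 / 2.54 = 0.2729 h^-1
Extrapolated tail: C_last / k_e = 0.77 / 0.2729 = 2.822
AUC_0→∞ = 351.71 + 2.822 = 354.532 mg/L·h

AUC = 355 mg/L·h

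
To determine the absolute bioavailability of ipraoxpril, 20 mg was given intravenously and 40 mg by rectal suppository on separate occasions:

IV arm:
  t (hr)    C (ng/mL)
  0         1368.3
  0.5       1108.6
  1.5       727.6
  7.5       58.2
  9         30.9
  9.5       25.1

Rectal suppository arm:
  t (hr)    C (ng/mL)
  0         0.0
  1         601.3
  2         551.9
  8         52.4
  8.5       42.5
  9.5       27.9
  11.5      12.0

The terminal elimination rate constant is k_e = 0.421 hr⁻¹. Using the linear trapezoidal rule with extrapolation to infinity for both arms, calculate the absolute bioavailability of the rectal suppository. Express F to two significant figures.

F = 0.35

Trapezoidal AUC_0→9.5 (IV):
  [0→0.5]: (1368.3+1108.6)/2 × 0.5 = 619.225
  [0.5→1.5]: (1108.6+727.6)/2 × 1 = 918.1
  [1.5→7.5]: (727.6+58.2)/2 × 6 = 2357.4
  [7.5→9]: (58.2+30.9)/2 × 1.5 = 66.825
  [9→9.5]: (30.9+25.1)/2 × 0.5 = 14.0
  Sum = 3975.55 ng/mL·hr
IV tail: 25.1/0.421 = 59.620; AUC_iv,0→∞ = 3975.55 + 59.620 = 4035.17 ng/mL·hr
Trapezoidal AUC_0→11.5 (rectal suppository):
  [0→1]: (0.0+601.3)/2 × 1 = 300.65
  [1→2]: (601.3+551.9)/2 × 1 = 576.6
  [2→8]: (551.9+52.4)/2 × 6 = 1812.9
  [8→8.5]: (52.4+42.5)/2 × 0.5 = 23.725
  [8.5→9.5]: (42.5+27.9)/2 × 1 = 35.2
  [9.5→11.5]: (27.9+12.0)/2 × 2 = 39.9
  Sum = 2788.975 ng/mL·hr
rectal suppository tail: 12.0/0.421 = 28.504; AUC_ev,0→∞ = 2788.975 + 28.504 = 2817.479 ng/mL·hr
F = (AUC_ev/D_ev)/(AUC_iv/D_iv) = (2817.479/40)/(4035.17/20) = 70.436975/201.7585 = 0.3491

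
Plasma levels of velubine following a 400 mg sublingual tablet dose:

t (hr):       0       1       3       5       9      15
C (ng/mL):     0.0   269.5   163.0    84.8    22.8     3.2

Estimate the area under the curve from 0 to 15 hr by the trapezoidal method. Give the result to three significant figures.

Trapezoidal AUC_0→15:
  [0→1]: (0.0+269.5)/2 × 1 = 134.75
  [1→3]: (269.5+163.0)/2 × 2 = 432.5
  [3→5]: (163.0+84.8)/2 × 2 = 247.8
  [5→9]: (84.8+22.8)/2 × 4 = 215.2
  [9→15]: (22.8+3.2)/2 × 6 = 78.0
  Sum = 1108.25 ng/mL·hr

AUC = 1110 ng/mL·hr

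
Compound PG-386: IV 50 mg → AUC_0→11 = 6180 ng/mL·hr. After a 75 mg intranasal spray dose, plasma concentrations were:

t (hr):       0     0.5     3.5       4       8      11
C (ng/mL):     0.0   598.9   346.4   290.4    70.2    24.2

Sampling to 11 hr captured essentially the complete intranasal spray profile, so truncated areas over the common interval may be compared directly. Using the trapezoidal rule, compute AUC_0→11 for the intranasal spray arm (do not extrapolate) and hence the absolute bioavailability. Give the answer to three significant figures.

F = 0.279

Trapezoidal AUC_0→11 (intranasal spray):
  [0→0.5]: (0.0+598.9)/2 × 0.5 = 149.725
  [0.5→3.5]: (598.9+346.4)/2 × 3 = 1417.95
  [3.5→4]: (346.4+290.4)/2 × 0.5 = 159.2
  [4→8]: (290.4+70.2)/2 × 4 = 721.2
  [8→11]: (70.2+24.2)/2 × 3 = 141.6
  Sum = 2589.675 ng/mL·hr
F = (AUC_ev/D_ev)/(AUC_iv/D_iv) = (2589.675/75)/(6180/50) = 34.529/123.6 = 0.2794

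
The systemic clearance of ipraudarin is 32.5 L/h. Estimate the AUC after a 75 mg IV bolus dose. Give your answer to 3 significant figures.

AUC = 2.31 mg/L·h

AUC_0→∞ = Dose_iv / CL
        = 75 / 32.5 = 2.30769 mg/L·h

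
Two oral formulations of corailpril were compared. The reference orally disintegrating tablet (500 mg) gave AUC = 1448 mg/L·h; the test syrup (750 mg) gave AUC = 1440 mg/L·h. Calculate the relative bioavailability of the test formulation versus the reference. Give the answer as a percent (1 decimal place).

F_rel = (AUC_test/D_test) / (AUC_ref/D_ref)
      = (1440/750) / (1448/500)
      = 1.92 / 2.896 = 0.6630 = 66.30%

F_rel = 66.3%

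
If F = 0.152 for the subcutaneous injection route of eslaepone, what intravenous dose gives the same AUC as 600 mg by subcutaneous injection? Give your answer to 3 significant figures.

D_iv = 91.2 mg

Systemic exposure from an extravascular dose = F × D_ev, so the equivalent IV dose is F × D_ev.
D_iv = F × D_ev = 0.152 × 600 = 91.2 mg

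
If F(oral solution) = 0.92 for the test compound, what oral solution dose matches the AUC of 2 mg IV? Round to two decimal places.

For equal systemic exposure: F × D_ev = D_iv
D_ev = D_iv / F = 2 / 0.92 = 2.17391 mg

D_oral = 2.17 mg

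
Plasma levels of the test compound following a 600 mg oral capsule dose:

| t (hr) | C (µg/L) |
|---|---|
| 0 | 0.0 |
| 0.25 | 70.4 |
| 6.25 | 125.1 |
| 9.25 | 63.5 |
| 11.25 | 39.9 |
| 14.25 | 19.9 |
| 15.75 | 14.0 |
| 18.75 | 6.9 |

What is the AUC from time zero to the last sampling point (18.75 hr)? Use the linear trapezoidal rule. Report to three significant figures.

Trapezoidal AUC_0→18.75:
  [0→0.25]: (0.0+70.4)/2 × 0.25 = 8.8
  [0.25→6.25]: (70.4+125.1)/2 × 6 = 586.5
  [6.25→9.25]: (125.1+63.5)/2 × 3 = 282.9
  [9.25→11.25]: (63.5+39.9)/2 × 2 = 103.4
  [11.25→14.25]: (39.9+19.9)/2 × 3 = 89.7
  [14.25→15.75]: (19.9+14.0)/2 × 1.5 = 25.425
  [15.75→18.75]: (14.0+6.9)/2 × 3 = 31.35
  Sum = 1128.075 µg/L·hr

AUC = 1130 µg/L·hr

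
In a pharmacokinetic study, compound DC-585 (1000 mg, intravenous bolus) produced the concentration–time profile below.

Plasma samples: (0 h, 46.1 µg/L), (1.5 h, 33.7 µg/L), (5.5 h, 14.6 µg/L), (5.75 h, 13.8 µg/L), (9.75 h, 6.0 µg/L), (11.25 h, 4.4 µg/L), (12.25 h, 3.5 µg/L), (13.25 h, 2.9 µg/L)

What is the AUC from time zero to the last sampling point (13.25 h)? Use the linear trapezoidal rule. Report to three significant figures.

Trapezoidal AUC_0→13.25:
  [0→1.5]: (46.1+33.7)/2 × 1.5 = 59.85
  [1.5→5.5]: (33.7+14.6)/2 × 4 = 96.6
  [5.5→5.75]: (14.6+13.8)/2 × 0.25 = 3.55
  [5.75→9.75]: (13.8+6.0)/2 × 4 = 39.6
  [9.75→11.25]: (6.0+4.4)/2 × 1.5 = 7.8
  [11.25→12.25]: (4.4+3.5)/2 × 1 = 3.95
  [12.25→13.25]: (3.5+2.9)/2 × 1 = 3.2
  Sum = 214.55 µg/L·h

AUC = 215 µg/L·h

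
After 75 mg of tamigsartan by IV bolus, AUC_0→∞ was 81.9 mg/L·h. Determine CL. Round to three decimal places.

CL = 0.916 L/h

CL = Dose_iv / AUC_0→∞
   = 75 / 81.9 = 0.915751 L/h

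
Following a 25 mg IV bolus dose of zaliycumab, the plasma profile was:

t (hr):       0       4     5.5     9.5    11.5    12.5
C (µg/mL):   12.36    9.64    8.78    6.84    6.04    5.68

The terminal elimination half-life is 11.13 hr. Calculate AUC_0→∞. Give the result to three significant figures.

AUC = 199 µg/mL·hr

Trapezoidal AUC_0→12.5:
  [0→4]: (12.36+9.64)/2 × 4 = 44.0
  [4→5.5]: (9.64+8.78)/2 × 1.5 = 13.815
  [5.5→9.5]: (8.78+6.84)/2 × 4 = 31.24
  [9.5→11.5]: (6.84+6.04)/2 × 2 = 12.88
  [11.5→12.5]: (6.04+5.68)/2 × 1 = 5.86
  Sum = 107.795 µg/mL·hr
k_e = ln2 / t½ = 0.693147 / 11.13 = 0.0623 hr^-1
Extrapolated tail: C_last / k_e = 5.68 / 0.0623 = 91.172
AUC_0→∞ = 107.795 + 91.172 = 198.967 µg/mL·hr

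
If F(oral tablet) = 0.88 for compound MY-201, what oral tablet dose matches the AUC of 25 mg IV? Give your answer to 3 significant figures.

For equal systemic exposure: F × D_ev = D_iv
D_ev = D_iv / F = 25 / 0.88 = 28.4091 mg

D_oral = 28.4 mg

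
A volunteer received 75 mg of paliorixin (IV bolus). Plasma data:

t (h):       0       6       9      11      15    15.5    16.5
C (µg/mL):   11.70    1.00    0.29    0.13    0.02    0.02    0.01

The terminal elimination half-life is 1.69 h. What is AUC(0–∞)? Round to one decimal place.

Trapezoidal AUC_0→16.5:
  [0→6]: (11.70+1.00)/2 × 6 = 38.1
  [6→9]: (1.00+0.29)/2 × 3 = 1.935
  [9→11]: (0.29+0.13)/2 × 2 = 0.42
  [11→15]: (0.13+0.02)/2 × 4 = 0.3
  [15→15.5]: (0.02+0.02)/2 × 0.5 = 0.01
  [15.5→16.5]: (0.02+0.01)/2 × 1 = 0.015
  Sum = 40.78 µg/mL·h
k_e = ln2 / t½ = 0.693147 / 1.69 = 0.4101 h^-1
Extrapolated tail: C_last / k_e = 0.01 / 0.4101 = 0.024
AUC_0→∞ = 40.78 + 0.024 = 40.804 µg/mL·h

AUC = 40.8 µg/mL·h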